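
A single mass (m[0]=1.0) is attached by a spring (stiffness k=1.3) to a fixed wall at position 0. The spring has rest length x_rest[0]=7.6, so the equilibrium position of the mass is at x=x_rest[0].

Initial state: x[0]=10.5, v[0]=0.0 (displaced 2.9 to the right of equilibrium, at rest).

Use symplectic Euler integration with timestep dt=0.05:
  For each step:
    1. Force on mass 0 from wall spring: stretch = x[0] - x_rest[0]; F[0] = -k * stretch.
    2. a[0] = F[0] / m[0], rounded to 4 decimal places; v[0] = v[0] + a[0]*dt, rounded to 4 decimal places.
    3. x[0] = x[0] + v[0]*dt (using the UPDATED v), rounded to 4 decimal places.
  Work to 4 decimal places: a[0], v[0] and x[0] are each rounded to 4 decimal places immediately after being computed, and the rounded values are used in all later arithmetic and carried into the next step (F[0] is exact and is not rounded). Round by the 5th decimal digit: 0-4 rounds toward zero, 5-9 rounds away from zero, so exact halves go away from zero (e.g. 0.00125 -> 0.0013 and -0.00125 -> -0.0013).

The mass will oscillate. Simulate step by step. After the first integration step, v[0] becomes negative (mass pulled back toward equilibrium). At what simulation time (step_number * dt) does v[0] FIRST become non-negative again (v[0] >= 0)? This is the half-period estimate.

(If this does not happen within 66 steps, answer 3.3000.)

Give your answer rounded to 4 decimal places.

Step 0: x=[10.5000] v=[0.0000]
Step 1: x=[10.4906] v=[-0.1885]
Step 2: x=[10.4718] v=[-0.3764]
Step 3: x=[10.4436] v=[-0.5631]
Step 4: x=[10.4062] v=[-0.7479]
Step 5: x=[10.3597] v=[-0.9303]
Step 6: x=[10.3042] v=[-1.1097]
Step 7: x=[10.2399] v=[-1.2855]
Step 8: x=[10.1670] v=[-1.4571]
Step 9: x=[10.0858] v=[-1.6240]
Step 10: x=[9.9965] v=[-1.7856]
Step 11: x=[9.8994] v=[-1.9414]
Step 12: x=[9.7949] v=[-2.0909]
Step 13: x=[9.6832] v=[-2.2336]
Step 14: x=[9.5648] v=[-2.3690]
Step 15: x=[9.4400] v=[-2.4967]
Step 16: x=[9.3092] v=[-2.6163]
Step 17: x=[9.1728] v=[-2.7274]
Step 18: x=[9.0313] v=[-2.8296]
Step 19: x=[8.8852] v=[-2.9226]
Step 20: x=[8.7349] v=[-3.0061]
Step 21: x=[8.5809] v=[-3.0799]
Step 22: x=[8.4237] v=[-3.1437]
Step 23: x=[8.2638] v=[-3.1972]
Step 24: x=[8.1018] v=[-3.2403]
Step 25: x=[7.9382] v=[-3.2729]
Step 26: x=[7.7735] v=[-3.2949]
Step 27: x=[7.6082] v=[-3.3062]
Step 28: x=[7.4429] v=[-3.3067]
Step 29: x=[7.2781] v=[-3.2965]
Step 30: x=[7.1143] v=[-3.2756]
Step 31: x=[6.9521] v=[-3.2440]
Step 32: x=[6.7920] v=[-3.2019]
Step 33: x=[6.6345] v=[-3.1494]
Step 34: x=[6.4802] v=[-3.0866]
Step 35: x=[6.3295] v=[-3.0138]
Step 36: x=[6.1829] v=[-2.9312]
Step 37: x=[6.0409] v=[-2.8391]
Step 38: x=[5.9040] v=[-2.7378]
Step 39: x=[5.7726] v=[-2.6276]
Step 40: x=[5.6472] v=[-2.5088]
Step 41: x=[5.5281] v=[-2.3819]
Step 42: x=[5.4157] v=[-2.2472]
Step 43: x=[5.3104] v=[-2.1052]
Step 44: x=[5.2126] v=[-1.9564]
Step 45: x=[5.1225] v=[-1.8012]
Step 46: x=[5.0405] v=[-1.6402]
Step 47: x=[4.9668] v=[-1.4738]
Step 48: x=[4.9017] v=[-1.3026]
Step 49: x=[4.8453] v=[-1.1272]
Step 50: x=[4.7979] v=[-0.9481]
Step 51: x=[4.7596] v=[-0.7660]
Step 52: x=[4.7305] v=[-0.5814]
Step 53: x=[4.7108] v=[-0.3949]
Step 54: x=[4.7004] v=[-0.2071]
Step 55: x=[4.6995] v=[-0.0186]
Step 56: x=[4.7080] v=[0.1699]
First v>=0 after going negative at step 56, time=2.8000

Answer: 2.8000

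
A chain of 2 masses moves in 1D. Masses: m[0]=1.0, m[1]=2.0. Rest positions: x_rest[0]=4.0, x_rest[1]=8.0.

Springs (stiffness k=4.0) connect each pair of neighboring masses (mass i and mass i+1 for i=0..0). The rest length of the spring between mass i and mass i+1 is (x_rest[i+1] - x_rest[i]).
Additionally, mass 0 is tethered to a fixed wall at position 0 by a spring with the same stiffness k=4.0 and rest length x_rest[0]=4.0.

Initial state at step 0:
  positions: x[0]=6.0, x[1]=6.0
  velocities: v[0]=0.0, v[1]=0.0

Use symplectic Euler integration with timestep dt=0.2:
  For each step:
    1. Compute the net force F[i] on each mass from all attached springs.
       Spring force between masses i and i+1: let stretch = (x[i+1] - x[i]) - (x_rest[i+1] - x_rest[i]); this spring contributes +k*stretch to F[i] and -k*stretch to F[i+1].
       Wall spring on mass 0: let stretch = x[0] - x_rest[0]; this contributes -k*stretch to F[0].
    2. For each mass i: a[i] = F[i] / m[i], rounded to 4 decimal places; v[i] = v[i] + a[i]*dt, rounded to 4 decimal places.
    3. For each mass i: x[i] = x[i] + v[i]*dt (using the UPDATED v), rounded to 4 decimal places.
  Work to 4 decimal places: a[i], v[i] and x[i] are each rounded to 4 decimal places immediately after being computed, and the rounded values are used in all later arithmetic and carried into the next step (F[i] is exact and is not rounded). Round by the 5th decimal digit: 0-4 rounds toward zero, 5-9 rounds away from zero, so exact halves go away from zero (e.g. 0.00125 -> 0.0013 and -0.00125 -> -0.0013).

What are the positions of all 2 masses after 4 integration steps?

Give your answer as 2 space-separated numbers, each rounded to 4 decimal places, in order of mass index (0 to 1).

Answer: 0.9063 7.9086

Derivation:
Step 0: x=[6.0000 6.0000] v=[0.0000 0.0000]
Step 1: x=[5.0400 6.3200] v=[-4.8000 1.6000]
Step 2: x=[3.4784 6.8576] v=[-7.8080 2.6880]
Step 3: x=[1.9009 7.4449] v=[-7.8874 2.9363]
Step 4: x=[0.9063 7.9086] v=[-4.9729 2.3187]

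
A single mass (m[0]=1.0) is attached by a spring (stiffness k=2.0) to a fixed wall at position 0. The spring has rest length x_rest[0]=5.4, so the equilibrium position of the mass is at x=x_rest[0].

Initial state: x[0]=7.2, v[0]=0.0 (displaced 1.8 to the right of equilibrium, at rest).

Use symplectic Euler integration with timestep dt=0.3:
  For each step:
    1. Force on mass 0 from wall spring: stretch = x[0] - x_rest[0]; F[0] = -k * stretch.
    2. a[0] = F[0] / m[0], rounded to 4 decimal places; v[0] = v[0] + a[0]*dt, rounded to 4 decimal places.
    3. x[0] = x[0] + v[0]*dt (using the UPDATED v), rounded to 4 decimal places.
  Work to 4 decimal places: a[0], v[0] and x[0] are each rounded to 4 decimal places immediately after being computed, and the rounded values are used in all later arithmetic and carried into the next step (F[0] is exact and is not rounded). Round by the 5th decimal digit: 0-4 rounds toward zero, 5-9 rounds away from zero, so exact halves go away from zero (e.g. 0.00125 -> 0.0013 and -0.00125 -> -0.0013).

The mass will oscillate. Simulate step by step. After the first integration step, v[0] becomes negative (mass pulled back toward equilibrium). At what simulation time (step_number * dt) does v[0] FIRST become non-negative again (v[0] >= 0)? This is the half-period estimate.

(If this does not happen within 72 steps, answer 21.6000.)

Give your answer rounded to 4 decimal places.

Answer: 2.4000

Derivation:
Step 0: x=[7.2000] v=[0.0000]
Step 1: x=[6.8760] v=[-1.0800]
Step 2: x=[6.2863] v=[-1.9656]
Step 3: x=[5.5371] v=[-2.4974]
Step 4: x=[4.7632] v=[-2.5797]
Step 5: x=[4.1039] v=[-2.1976]
Step 6: x=[3.6779] v=[-1.4199]
Step 7: x=[3.5619] v=[-0.3866]
Step 8: x=[3.7768] v=[0.7163]
First v>=0 after going negative at step 8, time=2.4000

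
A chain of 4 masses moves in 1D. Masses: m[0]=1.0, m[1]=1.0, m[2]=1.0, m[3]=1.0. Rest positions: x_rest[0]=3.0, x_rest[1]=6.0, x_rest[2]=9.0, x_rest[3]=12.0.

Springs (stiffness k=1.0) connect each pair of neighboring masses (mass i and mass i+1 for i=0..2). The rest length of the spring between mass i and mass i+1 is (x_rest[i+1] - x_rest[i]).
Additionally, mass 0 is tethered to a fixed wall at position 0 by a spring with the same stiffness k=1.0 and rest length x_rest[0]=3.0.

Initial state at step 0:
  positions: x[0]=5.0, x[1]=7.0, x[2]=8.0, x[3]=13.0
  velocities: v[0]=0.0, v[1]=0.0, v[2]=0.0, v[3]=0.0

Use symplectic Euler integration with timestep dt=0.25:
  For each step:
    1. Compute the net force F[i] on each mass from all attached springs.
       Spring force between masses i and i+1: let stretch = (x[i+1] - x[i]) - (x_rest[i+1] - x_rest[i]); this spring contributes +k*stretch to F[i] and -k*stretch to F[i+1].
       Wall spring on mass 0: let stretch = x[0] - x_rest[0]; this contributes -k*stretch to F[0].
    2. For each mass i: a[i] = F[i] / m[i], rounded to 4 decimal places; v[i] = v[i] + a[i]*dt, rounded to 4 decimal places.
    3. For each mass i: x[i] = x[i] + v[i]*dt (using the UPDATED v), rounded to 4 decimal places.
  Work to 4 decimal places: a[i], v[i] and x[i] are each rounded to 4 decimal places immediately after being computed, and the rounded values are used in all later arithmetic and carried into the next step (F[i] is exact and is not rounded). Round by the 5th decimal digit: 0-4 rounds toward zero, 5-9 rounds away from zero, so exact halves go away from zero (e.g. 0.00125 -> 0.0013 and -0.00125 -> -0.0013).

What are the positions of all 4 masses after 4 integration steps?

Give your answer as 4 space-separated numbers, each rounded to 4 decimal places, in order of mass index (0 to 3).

Step 0: x=[5.0000 7.0000 8.0000 13.0000] v=[0.0000 0.0000 0.0000 0.0000]
Step 1: x=[4.8125 6.9375 8.2500 12.8750] v=[-0.7500 -0.2500 1.0000 -0.5000]
Step 2: x=[4.4570 6.8242 8.7070 12.6484] v=[-1.4219 -0.4531 1.8281 -0.9063]
Step 3: x=[3.9709 6.6807 9.2927 12.3630] v=[-1.9444 -0.5742 2.3428 -1.1417]
Step 4: x=[3.4060 6.5310 9.9071 12.0732] v=[-2.2597 -0.5987 2.4574 -1.1593]

Answer: 3.4060 6.5310 9.9071 12.0732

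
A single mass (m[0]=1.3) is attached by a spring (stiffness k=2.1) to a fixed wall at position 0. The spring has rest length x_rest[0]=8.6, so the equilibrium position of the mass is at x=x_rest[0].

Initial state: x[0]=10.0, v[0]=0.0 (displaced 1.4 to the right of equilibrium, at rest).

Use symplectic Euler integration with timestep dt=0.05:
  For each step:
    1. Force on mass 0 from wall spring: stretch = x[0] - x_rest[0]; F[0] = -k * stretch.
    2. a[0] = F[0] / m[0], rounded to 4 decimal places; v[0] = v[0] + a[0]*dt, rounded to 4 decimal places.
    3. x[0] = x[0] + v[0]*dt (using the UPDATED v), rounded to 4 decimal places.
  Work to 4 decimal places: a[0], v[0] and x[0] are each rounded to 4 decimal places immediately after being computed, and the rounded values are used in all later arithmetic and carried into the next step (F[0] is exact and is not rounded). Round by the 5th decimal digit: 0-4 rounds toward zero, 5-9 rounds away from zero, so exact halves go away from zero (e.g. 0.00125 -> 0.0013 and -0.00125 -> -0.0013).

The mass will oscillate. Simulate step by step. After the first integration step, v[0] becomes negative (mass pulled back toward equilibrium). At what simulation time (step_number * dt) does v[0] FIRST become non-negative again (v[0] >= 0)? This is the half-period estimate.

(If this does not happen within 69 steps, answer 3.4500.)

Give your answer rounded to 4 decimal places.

Step 0: x=[10.0000] v=[0.0000]
Step 1: x=[9.9943] v=[-0.1131]
Step 2: x=[9.9830] v=[-0.2257]
Step 3: x=[9.9661] v=[-0.3374]
Step 4: x=[9.9437] v=[-0.4477]
Step 5: x=[9.9159] v=[-0.5562]
Step 6: x=[9.8828] v=[-0.6625]
Step 7: x=[9.8445] v=[-0.7661]
Step 8: x=[9.8012] v=[-0.8666]
Step 9: x=[9.7530] v=[-0.9636]
Step 10: x=[9.7002] v=[-1.0567]
Step 11: x=[9.6429] v=[-1.1456]
Step 12: x=[9.5814] v=[-1.2298]
Step 13: x=[9.5159] v=[-1.3091]
Step 14: x=[9.4467] v=[-1.3831]
Step 15: x=[9.3741] v=[-1.4515]
Step 16: x=[9.2984] v=[-1.5140]
Step 17: x=[9.2199] v=[-1.5704]
Step 18: x=[9.1389] v=[-1.6205]
Step 19: x=[9.0557] v=[-1.6640]
Step 20: x=[8.9707] v=[-1.7008]
Step 21: x=[8.8842] v=[-1.7307]
Step 22: x=[8.7965] v=[-1.7537]
Step 23: x=[8.7080] v=[-1.7696]
Step 24: x=[8.6191] v=[-1.7783]
Step 25: x=[8.5301] v=[-1.7798]
Step 26: x=[8.4414] v=[-1.7742]
Step 27: x=[8.3533] v=[-1.7614]
Step 28: x=[8.2662] v=[-1.7415]
Step 29: x=[8.1805] v=[-1.7145]
Step 30: x=[8.0965] v=[-1.6806]
Step 31: x=[8.0145] v=[-1.6399]
Step 32: x=[7.9349] v=[-1.5926]
Step 33: x=[7.8580] v=[-1.5389]
Step 34: x=[7.7841] v=[-1.4790]
Step 35: x=[7.7134] v=[-1.4131]
Step 36: x=[7.6463] v=[-1.3415]
Step 37: x=[7.5831] v=[-1.2645]
Step 38: x=[7.5240] v=[-1.1824]
Step 39: x=[7.4692] v=[-1.0955]
Step 40: x=[7.4190] v=[-1.0042]
Step 41: x=[7.3736] v=[-0.9088]
Step 42: x=[7.3331] v=[-0.8097]
Step 43: x=[7.2977] v=[-0.7074]
Step 44: x=[7.2676] v=[-0.6022]
Step 45: x=[7.2429] v=[-0.4946]
Step 46: x=[7.2237] v=[-0.3850]
Step 47: x=[7.2100] v=[-0.2738]
Step 48: x=[7.2019] v=[-0.1615]
Step 49: x=[7.1995] v=[-0.0486]
Step 50: x=[7.2027] v=[0.0645]
First v>=0 after going negative at step 50, time=2.5000

Answer: 2.5000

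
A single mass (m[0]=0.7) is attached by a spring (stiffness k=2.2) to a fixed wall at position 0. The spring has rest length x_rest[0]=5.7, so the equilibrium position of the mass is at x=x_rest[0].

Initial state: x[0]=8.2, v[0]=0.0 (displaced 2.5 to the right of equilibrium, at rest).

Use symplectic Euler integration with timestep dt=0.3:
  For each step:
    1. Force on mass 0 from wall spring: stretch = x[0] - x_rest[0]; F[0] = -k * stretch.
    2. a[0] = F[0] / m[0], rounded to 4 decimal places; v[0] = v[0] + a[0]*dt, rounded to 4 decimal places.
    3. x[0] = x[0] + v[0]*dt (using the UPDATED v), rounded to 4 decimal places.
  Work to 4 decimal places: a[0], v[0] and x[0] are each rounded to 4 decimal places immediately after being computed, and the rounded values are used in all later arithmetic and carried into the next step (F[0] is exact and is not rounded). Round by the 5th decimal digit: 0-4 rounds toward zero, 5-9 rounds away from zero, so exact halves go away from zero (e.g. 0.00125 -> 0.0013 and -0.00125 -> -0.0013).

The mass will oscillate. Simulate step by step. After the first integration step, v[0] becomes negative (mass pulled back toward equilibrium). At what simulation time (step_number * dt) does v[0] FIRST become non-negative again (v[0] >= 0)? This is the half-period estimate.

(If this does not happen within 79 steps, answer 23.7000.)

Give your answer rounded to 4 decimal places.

Answer: 1.8000

Derivation:
Step 0: x=[8.2000] v=[0.0000]
Step 1: x=[7.4929] v=[-2.3571]
Step 2: x=[6.2787] v=[-4.0475]
Step 3: x=[4.9008] v=[-4.5931]
Step 4: x=[3.7489] v=[-3.8396]
Step 5: x=[3.1489] v=[-2.0000]
Step 6: x=[3.2705] v=[0.4053]
First v>=0 after going negative at step 6, time=1.8000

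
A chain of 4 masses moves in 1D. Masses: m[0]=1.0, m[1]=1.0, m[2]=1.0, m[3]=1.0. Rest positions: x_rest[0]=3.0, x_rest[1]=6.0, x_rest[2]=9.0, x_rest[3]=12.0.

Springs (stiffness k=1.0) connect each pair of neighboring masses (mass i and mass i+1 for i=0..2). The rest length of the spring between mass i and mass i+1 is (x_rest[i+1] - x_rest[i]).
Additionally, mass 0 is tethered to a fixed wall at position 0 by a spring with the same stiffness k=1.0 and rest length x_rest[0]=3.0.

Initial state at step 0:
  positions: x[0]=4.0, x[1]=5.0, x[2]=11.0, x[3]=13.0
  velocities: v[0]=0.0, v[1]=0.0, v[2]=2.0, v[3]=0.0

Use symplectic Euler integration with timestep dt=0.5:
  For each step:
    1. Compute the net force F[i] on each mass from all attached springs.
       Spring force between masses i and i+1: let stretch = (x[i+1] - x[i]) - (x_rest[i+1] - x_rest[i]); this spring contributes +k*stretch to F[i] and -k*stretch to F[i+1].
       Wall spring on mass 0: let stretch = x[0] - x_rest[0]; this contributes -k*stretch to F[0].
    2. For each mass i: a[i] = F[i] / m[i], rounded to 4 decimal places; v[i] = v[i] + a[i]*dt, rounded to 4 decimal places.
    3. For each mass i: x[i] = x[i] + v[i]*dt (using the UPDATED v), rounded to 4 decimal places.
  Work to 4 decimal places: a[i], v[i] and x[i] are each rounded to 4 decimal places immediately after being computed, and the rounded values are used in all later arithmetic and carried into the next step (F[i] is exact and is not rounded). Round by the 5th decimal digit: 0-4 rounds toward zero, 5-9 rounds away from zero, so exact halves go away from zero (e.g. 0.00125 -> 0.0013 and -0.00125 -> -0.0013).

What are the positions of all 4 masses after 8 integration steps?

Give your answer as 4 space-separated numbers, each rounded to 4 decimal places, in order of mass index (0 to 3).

Step 0: x=[4.0000 5.0000 11.0000 13.0000] v=[0.0000 0.0000 2.0000 0.0000]
Step 1: x=[3.2500 6.2500 11.0000 13.2500] v=[-1.5000 2.5000 0.0000 0.5000]
Step 2: x=[2.4375 7.9375 10.3750 13.6875] v=[-1.6250 3.3750 -1.2500 0.8750]
Step 3: x=[2.3906 8.8594 9.9688 14.0469] v=[-0.0938 1.8438 -0.8125 0.7188]
Step 4: x=[3.3633 8.4415 10.3048 14.1368] v=[1.9453 -0.8359 0.6719 0.1798]
Step 5: x=[4.7647 7.2198 11.1330 14.0187] v=[2.8028 -2.4434 1.6563 -0.2362]
Step 6: x=[5.5887 6.3626 11.7043 13.9292] v=[1.6480 -1.7144 1.1426 -0.1791]
Step 7: x=[5.2090 6.6474 11.4964 14.0335] v=[-0.7594 0.5695 -0.4158 0.2085]
Step 8: x=[3.8867 7.7848 10.7105 14.2535] v=[-2.6447 2.2748 -1.5718 0.4400]

Answer: 3.8867 7.7848 10.7105 14.2535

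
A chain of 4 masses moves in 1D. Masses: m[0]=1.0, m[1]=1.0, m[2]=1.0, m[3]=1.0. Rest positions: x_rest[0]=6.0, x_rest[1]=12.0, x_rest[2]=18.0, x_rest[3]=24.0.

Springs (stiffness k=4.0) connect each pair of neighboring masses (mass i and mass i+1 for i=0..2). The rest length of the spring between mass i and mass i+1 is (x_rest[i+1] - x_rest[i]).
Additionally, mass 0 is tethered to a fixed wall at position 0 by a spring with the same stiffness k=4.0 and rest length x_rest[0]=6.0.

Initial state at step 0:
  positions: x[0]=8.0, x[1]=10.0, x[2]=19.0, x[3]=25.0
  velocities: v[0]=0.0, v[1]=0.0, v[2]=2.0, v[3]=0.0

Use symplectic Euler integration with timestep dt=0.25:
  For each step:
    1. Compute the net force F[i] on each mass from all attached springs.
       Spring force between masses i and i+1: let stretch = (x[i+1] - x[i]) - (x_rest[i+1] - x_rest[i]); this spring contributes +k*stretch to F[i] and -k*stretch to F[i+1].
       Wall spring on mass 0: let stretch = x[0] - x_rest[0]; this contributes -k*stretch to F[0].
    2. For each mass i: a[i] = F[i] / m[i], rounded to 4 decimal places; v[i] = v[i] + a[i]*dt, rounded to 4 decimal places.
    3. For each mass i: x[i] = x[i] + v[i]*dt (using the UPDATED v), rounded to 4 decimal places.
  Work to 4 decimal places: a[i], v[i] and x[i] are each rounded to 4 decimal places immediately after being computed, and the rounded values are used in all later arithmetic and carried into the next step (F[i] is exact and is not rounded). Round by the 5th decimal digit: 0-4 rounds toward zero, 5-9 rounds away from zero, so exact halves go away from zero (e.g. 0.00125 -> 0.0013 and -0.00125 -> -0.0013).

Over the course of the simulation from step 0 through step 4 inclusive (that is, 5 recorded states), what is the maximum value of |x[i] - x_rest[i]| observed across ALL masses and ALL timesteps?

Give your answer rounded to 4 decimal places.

Step 0: x=[8.0000 10.0000 19.0000 25.0000] v=[0.0000 0.0000 2.0000 0.0000]
Step 1: x=[6.5000 11.7500 18.7500 25.0000] v=[-6.0000 7.0000 -1.0000 0.0000]
Step 2: x=[4.6875 13.9375 18.3125 24.9375] v=[-7.2500 8.7500 -1.7500 -0.2500]
Step 3: x=[4.0156 14.9063 18.4375 24.7188] v=[-2.6875 3.8750 0.5000 -0.8750]
Step 4: x=[5.0625 14.0352 19.2500 24.4297] v=[4.1876 -3.4845 3.2501 -1.1563]
Max displacement = 2.9063

Answer: 2.9063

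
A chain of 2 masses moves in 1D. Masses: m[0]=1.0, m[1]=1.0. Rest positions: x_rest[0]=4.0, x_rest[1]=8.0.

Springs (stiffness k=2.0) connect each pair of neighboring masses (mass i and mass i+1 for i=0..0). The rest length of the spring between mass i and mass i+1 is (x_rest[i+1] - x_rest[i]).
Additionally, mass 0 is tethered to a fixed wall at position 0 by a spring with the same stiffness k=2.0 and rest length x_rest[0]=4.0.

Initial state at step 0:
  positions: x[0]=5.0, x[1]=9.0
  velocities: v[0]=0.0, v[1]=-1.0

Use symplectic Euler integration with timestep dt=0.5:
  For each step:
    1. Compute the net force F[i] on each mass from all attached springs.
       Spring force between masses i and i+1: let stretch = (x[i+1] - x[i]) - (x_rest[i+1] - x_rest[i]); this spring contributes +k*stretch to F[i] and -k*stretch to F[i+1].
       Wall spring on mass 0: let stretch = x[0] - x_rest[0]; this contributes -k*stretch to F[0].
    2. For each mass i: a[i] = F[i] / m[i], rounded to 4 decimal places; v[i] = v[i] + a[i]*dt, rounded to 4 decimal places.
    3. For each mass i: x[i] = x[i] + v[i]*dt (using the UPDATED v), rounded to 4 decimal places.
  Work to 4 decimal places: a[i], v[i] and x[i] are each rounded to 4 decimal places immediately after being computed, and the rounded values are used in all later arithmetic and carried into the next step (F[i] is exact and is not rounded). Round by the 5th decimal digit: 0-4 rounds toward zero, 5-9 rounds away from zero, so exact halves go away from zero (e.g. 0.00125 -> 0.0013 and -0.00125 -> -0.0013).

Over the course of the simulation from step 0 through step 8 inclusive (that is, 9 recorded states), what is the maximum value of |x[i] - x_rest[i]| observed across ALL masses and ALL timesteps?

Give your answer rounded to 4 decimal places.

Step 0: x=[5.0000 9.0000] v=[0.0000 -1.0000]
Step 1: x=[4.5000 8.5000] v=[-1.0000 -1.0000]
Step 2: x=[3.7500 8.0000] v=[-1.5000 -1.0000]
Step 3: x=[3.2500 7.3750] v=[-1.0000 -1.2500]
Step 4: x=[3.1875 6.6875] v=[-0.1250 -1.3750]
Step 5: x=[3.2813 6.2500] v=[0.1875 -0.8750]
Step 6: x=[3.2188 6.3282] v=[-0.1251 0.1563]
Step 7: x=[3.1016 6.8517] v=[-0.2345 1.0469]
Step 8: x=[3.3086 7.5001] v=[0.4140 1.2968]
Max displacement = 1.7500

Answer: 1.7500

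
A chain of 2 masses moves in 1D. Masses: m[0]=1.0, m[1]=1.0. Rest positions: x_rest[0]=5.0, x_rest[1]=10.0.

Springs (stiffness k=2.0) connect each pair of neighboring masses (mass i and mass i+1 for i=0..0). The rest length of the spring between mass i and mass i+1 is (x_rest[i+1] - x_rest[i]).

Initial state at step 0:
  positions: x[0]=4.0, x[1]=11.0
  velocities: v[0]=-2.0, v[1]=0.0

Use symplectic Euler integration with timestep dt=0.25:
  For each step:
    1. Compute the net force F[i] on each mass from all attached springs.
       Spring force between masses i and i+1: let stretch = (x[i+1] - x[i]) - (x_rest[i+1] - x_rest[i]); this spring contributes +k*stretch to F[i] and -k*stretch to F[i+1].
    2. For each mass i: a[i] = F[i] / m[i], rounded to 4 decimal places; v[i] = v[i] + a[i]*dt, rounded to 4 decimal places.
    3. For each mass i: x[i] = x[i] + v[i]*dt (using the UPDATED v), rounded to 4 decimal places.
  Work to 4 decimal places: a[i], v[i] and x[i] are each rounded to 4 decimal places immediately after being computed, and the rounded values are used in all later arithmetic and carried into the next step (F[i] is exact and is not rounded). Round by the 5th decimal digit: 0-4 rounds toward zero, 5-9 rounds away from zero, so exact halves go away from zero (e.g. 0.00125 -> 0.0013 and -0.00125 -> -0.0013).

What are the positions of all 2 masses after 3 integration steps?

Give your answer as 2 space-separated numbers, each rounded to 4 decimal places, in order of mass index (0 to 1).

Answer: 3.9375 9.5625

Derivation:
Step 0: x=[4.0000 11.0000] v=[-2.0000 0.0000]
Step 1: x=[3.7500 10.7500] v=[-1.0000 -1.0000]
Step 2: x=[3.7500 10.2500] v=[0.0000 -2.0000]
Step 3: x=[3.9375 9.5625] v=[0.7500 -2.7500]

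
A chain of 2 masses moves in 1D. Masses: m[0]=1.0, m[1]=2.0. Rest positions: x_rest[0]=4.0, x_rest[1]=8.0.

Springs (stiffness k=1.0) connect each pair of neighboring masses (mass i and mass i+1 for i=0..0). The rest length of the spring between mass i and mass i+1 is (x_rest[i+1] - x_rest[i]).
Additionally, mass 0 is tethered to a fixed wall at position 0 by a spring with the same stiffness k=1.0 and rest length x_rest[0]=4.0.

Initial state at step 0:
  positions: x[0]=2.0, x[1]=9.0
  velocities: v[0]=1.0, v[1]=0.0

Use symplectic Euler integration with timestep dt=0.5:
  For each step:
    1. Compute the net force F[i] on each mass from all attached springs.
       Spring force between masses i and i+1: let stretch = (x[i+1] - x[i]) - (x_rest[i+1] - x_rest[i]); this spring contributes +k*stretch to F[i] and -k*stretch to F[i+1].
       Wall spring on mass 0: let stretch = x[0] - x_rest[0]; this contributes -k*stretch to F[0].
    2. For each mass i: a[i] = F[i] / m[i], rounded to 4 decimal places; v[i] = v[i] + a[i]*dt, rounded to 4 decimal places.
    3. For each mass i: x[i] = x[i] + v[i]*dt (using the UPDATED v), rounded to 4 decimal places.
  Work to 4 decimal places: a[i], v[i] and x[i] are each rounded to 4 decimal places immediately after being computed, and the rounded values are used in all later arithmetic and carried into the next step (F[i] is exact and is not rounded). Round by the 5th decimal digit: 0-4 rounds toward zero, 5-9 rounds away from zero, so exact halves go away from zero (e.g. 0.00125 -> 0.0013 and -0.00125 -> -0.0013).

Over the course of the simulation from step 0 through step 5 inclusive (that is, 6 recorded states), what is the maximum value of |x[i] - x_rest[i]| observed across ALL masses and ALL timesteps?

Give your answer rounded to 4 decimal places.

Answer: 2.9571

Derivation:
Step 0: x=[2.0000 9.0000] v=[1.0000 0.0000]
Step 1: x=[3.7500 8.6250] v=[3.5000 -0.7500]
Step 2: x=[5.7813 8.1406] v=[4.0625 -0.9688]
Step 3: x=[6.9571 7.8613] v=[2.3515 -0.5586]
Step 4: x=[6.6196 7.9690] v=[-0.6750 0.2154]
Step 5: x=[4.9646 8.4081] v=[-3.3101 0.8781]
Max displacement = 2.9571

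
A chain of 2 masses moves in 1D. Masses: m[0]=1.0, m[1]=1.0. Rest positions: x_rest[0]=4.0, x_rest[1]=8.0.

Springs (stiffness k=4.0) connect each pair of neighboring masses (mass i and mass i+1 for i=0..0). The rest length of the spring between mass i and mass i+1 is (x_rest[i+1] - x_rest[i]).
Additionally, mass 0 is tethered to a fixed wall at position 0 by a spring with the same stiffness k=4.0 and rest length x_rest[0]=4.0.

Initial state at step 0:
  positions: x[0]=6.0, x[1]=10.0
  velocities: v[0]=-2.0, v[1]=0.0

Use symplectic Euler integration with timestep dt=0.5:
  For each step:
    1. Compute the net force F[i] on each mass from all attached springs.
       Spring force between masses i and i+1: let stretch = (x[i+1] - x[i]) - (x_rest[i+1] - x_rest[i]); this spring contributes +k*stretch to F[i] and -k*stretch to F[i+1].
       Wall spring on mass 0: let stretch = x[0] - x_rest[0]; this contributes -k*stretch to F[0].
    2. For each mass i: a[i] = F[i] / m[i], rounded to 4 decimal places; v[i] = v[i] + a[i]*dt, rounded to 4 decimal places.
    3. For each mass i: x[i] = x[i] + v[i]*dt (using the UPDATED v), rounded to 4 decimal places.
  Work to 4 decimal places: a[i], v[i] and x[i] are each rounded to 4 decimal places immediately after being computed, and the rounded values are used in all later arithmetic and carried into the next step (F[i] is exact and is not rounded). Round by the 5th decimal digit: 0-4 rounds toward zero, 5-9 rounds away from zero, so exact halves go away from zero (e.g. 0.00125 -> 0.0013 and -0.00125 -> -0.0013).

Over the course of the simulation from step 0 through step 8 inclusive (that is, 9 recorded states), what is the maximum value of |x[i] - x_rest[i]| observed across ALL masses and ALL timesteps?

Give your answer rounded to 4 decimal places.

Answer: 3.0000

Derivation:
Step 0: x=[6.0000 10.0000] v=[-2.0000 0.0000]
Step 1: x=[3.0000 10.0000] v=[-6.0000 0.0000]
Step 2: x=[4.0000 7.0000] v=[2.0000 -6.0000]
Step 3: x=[4.0000 5.0000] v=[0.0000 -4.0000]
Step 4: x=[1.0000 6.0000] v=[-6.0000 2.0000]
Step 5: x=[2.0000 6.0000] v=[2.0000 0.0000]
Step 6: x=[5.0000 6.0000] v=[6.0000 0.0000]
Step 7: x=[4.0000 9.0000] v=[-2.0000 6.0000]
Step 8: x=[4.0000 11.0000] v=[0.0000 4.0000]
Max displacement = 3.0000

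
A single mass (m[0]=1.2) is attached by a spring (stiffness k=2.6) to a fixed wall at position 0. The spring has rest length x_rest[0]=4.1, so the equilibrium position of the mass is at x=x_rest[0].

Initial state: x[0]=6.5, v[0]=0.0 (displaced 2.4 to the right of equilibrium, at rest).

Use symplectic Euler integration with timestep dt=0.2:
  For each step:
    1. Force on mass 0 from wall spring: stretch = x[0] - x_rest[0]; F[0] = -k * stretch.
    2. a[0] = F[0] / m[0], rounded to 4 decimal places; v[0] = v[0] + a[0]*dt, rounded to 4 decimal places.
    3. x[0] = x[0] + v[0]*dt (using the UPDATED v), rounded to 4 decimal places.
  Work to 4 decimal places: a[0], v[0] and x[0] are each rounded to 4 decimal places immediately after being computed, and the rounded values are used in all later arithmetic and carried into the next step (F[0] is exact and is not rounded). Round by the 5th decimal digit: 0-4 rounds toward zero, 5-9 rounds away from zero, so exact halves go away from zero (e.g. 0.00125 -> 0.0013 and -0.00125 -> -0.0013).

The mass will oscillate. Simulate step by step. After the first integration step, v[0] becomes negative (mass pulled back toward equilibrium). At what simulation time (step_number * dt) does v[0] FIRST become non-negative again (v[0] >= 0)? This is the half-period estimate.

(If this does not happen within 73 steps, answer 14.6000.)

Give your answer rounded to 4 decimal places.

Answer: 2.2000

Derivation:
Step 0: x=[6.5000] v=[0.0000]
Step 1: x=[6.2920] v=[-1.0400]
Step 2: x=[5.8940] v=[-1.9899]
Step 3: x=[5.3405] v=[-2.7673]
Step 4: x=[4.6795] v=[-3.3049]
Step 5: x=[3.9683] v=[-3.5560]
Step 6: x=[3.2685] v=[-3.4989]
Step 7: x=[2.6408] v=[-3.1386]
Step 8: x=[2.1395] v=[-2.5063]
Step 9: x=[1.8082] v=[-1.6567]
Step 10: x=[1.6755] v=[-0.6636]
Step 11: x=[1.7529] v=[0.3870]
First v>=0 after going negative at step 11, time=2.2000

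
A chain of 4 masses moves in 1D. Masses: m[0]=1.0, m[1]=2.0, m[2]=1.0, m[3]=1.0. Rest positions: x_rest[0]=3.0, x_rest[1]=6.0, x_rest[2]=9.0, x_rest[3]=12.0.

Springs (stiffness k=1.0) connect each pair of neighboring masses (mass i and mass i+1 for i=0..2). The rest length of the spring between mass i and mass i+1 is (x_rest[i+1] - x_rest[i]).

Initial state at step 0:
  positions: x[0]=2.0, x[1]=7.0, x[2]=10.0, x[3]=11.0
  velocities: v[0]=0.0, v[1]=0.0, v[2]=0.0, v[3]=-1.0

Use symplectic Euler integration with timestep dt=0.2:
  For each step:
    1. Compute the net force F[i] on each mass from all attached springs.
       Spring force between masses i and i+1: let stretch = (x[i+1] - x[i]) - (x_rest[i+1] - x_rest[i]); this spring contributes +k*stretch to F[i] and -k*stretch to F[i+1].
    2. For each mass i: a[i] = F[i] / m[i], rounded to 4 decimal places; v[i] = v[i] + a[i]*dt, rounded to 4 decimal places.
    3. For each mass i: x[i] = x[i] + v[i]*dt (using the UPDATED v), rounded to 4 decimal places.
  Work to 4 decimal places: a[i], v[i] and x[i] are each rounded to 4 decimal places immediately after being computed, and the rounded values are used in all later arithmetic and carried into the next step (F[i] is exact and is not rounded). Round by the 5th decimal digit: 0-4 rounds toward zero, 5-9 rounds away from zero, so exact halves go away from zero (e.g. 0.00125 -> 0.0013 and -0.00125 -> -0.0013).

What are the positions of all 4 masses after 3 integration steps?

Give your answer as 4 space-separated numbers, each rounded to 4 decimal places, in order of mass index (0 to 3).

Answer: 2.4563 6.7678 9.5281 10.8799

Derivation:
Step 0: x=[2.0000 7.0000 10.0000 11.0000] v=[0.0000 0.0000 0.0000 -1.0000]
Step 1: x=[2.0800 6.9600 9.9200 10.8800] v=[0.4000 -0.2000 -0.4000 -0.6000]
Step 2: x=[2.2352 6.8816 9.7600 10.8416] v=[0.7760 -0.3920 -0.8000 -0.1920]
Step 3: x=[2.4563 6.7678 9.5281 10.8799] v=[1.1053 -0.5688 -1.1594 0.1917]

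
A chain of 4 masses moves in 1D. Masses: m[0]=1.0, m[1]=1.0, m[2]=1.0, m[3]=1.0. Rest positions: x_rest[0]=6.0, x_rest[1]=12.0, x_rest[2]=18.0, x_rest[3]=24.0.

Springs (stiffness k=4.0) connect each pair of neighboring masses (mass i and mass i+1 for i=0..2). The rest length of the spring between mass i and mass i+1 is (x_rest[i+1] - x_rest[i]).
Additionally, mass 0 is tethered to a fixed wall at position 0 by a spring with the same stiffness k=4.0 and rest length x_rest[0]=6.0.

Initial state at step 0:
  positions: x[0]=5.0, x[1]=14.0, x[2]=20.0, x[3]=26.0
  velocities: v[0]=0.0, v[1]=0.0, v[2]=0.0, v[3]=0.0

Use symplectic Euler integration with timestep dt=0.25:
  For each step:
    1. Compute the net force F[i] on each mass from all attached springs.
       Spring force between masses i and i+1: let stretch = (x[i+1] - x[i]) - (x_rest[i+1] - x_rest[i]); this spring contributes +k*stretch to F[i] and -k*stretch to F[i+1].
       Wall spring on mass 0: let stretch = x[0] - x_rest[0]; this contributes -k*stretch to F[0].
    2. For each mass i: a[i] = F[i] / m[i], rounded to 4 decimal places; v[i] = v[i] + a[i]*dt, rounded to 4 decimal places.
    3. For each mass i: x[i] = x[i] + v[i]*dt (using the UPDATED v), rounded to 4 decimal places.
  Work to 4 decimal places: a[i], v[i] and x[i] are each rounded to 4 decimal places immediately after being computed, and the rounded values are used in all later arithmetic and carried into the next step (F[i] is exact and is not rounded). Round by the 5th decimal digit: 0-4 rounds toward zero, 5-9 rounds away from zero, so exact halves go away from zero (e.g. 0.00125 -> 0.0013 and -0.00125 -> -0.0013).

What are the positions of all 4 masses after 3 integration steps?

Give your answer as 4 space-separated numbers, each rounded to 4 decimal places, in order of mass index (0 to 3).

Answer: 8.0625 12.0938 19.3125 25.9531

Derivation:
Step 0: x=[5.0000 14.0000 20.0000 26.0000] v=[0.0000 0.0000 0.0000 0.0000]
Step 1: x=[6.0000 13.2500 20.0000 26.0000] v=[4.0000 -3.0000 0.0000 0.0000]
Step 2: x=[7.3125 12.3750 19.8125 26.0000] v=[5.2500 -3.5000 -0.7500 0.0000]
Step 3: x=[8.0625 12.0938 19.3125 25.9531] v=[3.0000 -1.1250 -2.0000 -0.1875]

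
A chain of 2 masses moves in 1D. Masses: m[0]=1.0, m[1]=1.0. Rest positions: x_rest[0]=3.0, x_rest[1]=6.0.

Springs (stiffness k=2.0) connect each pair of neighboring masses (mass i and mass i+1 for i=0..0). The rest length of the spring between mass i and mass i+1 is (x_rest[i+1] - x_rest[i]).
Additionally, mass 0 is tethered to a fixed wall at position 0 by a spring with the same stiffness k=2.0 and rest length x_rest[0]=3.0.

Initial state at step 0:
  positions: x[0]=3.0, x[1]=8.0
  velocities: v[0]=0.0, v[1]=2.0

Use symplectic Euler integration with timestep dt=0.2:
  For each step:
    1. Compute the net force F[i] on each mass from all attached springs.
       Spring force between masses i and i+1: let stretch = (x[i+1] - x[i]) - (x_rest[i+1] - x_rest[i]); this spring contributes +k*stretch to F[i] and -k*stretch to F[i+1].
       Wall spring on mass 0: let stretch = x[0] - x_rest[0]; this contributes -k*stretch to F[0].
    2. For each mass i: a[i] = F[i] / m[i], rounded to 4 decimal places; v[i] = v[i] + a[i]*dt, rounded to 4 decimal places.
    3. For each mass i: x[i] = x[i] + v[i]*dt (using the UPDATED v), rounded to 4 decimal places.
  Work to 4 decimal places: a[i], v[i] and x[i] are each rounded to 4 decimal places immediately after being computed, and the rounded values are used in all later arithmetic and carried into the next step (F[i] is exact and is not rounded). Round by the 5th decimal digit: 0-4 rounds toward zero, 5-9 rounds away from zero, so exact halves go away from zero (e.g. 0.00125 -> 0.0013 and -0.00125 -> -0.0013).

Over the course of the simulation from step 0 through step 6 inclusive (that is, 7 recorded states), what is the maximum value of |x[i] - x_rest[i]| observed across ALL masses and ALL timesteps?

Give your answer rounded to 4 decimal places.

Answer: 2.3136

Derivation:
Step 0: x=[3.0000 8.0000] v=[0.0000 2.0000]
Step 1: x=[3.1600 8.2400] v=[0.8000 1.2000]
Step 2: x=[3.4736 8.3136] v=[1.5680 0.3680]
Step 3: x=[3.8965 8.2400] v=[2.1146 -0.3680]
Step 4: x=[4.3552 8.0589] v=[2.2934 -0.9054]
Step 5: x=[4.7618 7.8215] v=[2.0328 -1.1869]
Step 6: x=[5.0322 7.5793] v=[1.3520 -1.2108]
Max displacement = 2.3136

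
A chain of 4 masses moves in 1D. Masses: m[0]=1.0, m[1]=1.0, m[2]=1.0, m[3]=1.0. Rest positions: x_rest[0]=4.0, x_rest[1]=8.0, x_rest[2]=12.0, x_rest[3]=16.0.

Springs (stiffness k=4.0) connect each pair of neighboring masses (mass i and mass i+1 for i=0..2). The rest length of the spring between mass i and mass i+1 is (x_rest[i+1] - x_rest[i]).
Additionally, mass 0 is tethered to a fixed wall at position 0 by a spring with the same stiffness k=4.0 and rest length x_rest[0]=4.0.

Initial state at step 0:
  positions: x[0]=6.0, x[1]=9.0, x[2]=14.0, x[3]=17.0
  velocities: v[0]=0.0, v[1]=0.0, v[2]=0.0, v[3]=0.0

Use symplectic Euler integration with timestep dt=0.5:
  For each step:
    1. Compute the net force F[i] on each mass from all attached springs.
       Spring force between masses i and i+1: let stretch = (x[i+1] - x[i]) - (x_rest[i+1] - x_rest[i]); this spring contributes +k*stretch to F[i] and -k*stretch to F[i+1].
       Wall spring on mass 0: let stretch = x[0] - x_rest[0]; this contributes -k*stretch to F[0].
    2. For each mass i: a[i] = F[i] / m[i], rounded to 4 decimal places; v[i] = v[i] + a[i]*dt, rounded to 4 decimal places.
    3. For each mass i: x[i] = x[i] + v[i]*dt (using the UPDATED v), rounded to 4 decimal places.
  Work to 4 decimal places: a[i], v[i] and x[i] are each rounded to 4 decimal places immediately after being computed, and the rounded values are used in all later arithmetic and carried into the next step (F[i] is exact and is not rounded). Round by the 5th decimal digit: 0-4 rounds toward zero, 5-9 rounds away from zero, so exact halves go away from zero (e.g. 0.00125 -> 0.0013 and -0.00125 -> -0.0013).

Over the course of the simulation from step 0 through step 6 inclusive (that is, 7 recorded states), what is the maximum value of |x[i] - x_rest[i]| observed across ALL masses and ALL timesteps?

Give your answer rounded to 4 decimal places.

Answer: 3.0000

Derivation:
Step 0: x=[6.0000 9.0000 14.0000 17.0000] v=[0.0000 0.0000 0.0000 0.0000]
Step 1: x=[3.0000 11.0000 12.0000 18.0000] v=[-6.0000 4.0000 -4.0000 2.0000]
Step 2: x=[5.0000 6.0000 15.0000 17.0000] v=[4.0000 -10.0000 6.0000 -2.0000]
Step 3: x=[3.0000 9.0000 11.0000 18.0000] v=[-4.0000 6.0000 -8.0000 2.0000]
Step 4: x=[4.0000 8.0000 12.0000 16.0000] v=[2.0000 -2.0000 2.0000 -4.0000]
Step 5: x=[5.0000 7.0000 13.0000 14.0000] v=[2.0000 -2.0000 2.0000 -4.0000]
Step 6: x=[3.0000 10.0000 9.0000 15.0000] v=[-4.0000 6.0000 -8.0000 2.0000]
Max displacement = 3.0000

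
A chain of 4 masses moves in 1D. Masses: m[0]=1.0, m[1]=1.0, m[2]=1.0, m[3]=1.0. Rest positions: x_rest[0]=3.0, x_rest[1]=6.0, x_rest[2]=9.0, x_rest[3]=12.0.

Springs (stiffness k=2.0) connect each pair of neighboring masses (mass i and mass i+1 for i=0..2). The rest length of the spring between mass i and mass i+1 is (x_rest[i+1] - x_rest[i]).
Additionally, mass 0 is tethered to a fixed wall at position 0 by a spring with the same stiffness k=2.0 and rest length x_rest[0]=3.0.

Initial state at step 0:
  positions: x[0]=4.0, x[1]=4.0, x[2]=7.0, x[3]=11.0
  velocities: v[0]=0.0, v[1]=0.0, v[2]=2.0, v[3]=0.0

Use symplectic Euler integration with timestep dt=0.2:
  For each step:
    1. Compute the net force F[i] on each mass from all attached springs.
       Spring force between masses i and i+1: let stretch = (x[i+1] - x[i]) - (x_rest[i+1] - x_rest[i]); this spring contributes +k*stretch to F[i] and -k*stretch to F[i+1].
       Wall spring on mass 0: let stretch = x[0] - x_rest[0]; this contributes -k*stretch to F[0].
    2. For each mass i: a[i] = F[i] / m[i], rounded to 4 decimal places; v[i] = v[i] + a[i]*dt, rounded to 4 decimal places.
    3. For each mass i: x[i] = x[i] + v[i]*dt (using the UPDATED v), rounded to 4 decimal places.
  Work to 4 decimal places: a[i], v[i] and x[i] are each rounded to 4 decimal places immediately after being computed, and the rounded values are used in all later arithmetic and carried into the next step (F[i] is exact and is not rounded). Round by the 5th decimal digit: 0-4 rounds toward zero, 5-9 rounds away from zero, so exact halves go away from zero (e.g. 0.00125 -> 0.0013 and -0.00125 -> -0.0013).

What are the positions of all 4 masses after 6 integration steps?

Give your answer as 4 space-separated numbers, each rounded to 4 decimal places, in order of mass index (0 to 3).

Answer: 1.1361 6.7380 9.3381 10.8742

Derivation:
Step 0: x=[4.0000 4.0000 7.0000 11.0000] v=[0.0000 0.0000 2.0000 0.0000]
Step 1: x=[3.6800 4.2400 7.4800 10.9200] v=[-1.6000 1.2000 2.4000 -0.4000]
Step 2: x=[3.1104 4.6944 7.9760 10.8048] v=[-2.8480 2.2720 2.4800 -0.5760]
Step 3: x=[2.4187 5.2846 8.4358 10.7033] v=[-3.4586 2.9510 2.2989 -0.5075]
Step 4: x=[1.7628 5.8976 8.8249 10.6604] v=[-3.2797 3.0651 1.9454 -0.2145]
Step 5: x=[1.2966 6.4140 9.1266 10.7107] v=[-2.3309 2.5821 1.5087 0.2513]
Step 6: x=[1.1361 6.7380 9.3381 10.8742] v=[-0.8026 1.6202 1.0573 0.8177]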